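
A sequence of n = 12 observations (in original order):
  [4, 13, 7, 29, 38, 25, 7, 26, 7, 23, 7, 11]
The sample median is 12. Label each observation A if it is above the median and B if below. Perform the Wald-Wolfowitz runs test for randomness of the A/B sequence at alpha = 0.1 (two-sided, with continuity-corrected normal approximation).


Step 1: Compute median = 12; label A = above, B = below.
Labels in order: BABAAABABABB  (n_A = 6, n_B = 6)
Step 2: Count runs R = 9.
Step 3: Under H0 (random ordering), E[R] = 2*n_A*n_B/(n_A+n_B) + 1 = 2*6*6/12 + 1 = 7.0000.
        Var[R] = 2*n_A*n_B*(2*n_A*n_B - n_A - n_B) / ((n_A+n_B)^2 * (n_A+n_B-1)) = 4320/1584 = 2.7273.
        SD[R] = 1.6514.
Step 4: Continuity-corrected z = (R - 0.5 - E[R]) / SD[R] = (9 - 0.5 - 7.0000) / 1.6514 = 0.9083.
Step 5: Two-sided p-value via normal approximation = 2*(1 - Phi(|z|)) = 0.363722.
Step 6: alpha = 0.1. fail to reject H0.

R = 9, z = 0.9083, p = 0.363722, fail to reject H0.


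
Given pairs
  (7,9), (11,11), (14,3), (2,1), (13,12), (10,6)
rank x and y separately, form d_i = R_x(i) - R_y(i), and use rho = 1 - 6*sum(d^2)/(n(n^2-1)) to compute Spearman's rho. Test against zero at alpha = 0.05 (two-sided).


Step 1: Rank x and y separately (midranks; no ties here).
rank(x): 7->2, 11->4, 14->6, 2->1, 13->5, 10->3
rank(y): 9->4, 11->5, 3->2, 1->1, 12->6, 6->3
Step 2: d_i = R_x(i) - R_y(i); compute d_i^2.
  (2-4)^2=4, (4-5)^2=1, (6-2)^2=16, (1-1)^2=0, (5-6)^2=1, (3-3)^2=0
sum(d^2) = 22.
Step 3: rho = 1 - 6*22 / (6*(6^2 - 1)) = 1 - 132/210 = 0.371429.
Step 4: Under H0, t = rho * sqrt((n-2)/(1-rho^2)) = 0.8001 ~ t(4).
Step 5: Two-sided p-value from the t-distribution with 4 df = 0.468478.
Step 6: alpha = 0.05. fail to reject H0.

rho = 0.3714, p = 0.468478, fail to reject H0 at alpha = 0.05.


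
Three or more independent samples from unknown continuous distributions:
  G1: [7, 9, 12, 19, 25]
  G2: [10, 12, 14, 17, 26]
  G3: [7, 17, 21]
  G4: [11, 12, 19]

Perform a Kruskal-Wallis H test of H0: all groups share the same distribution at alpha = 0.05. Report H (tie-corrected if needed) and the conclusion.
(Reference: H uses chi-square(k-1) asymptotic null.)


Step 1: Combine all N = 16 observations and assign midranks.
sorted (value, group, rank): (7,G1,1.5), (7,G3,1.5), (9,G1,3), (10,G2,4), (11,G4,5), (12,G1,7), (12,G2,7), (12,G4,7), (14,G2,9), (17,G2,10.5), (17,G3,10.5), (19,G1,12.5), (19,G4,12.5), (21,G3,14), (25,G1,15), (26,G2,16)
Step 2: Sum ranks within each group.
R_1 = 39 (n_1 = 5)
R_2 = 46.5 (n_2 = 5)
R_3 = 26 (n_3 = 3)
R_4 = 24.5 (n_4 = 3)
Step 3: H = 12/(N(N+1)) * sum(R_i^2/n_i) - 3(N+1)
     = 12/(16*17) * (39^2/5 + 46.5^2/5 + 26^2/3 + 24.5^2/3) - 3*17
     = 0.044118 * 1162.07 - 51
     = 0.267647.
Step 4: Ties present; correction factor C = 1 - 42/(16^3 - 16) = 0.989706. Corrected H = 0.267647 / 0.989706 = 0.270431.
Step 5: Under H0, H ~ chi^2(3); p-value = 0.965490.
Step 6: alpha = 0.05. fail to reject H0.

H = 0.2704, df = 3, p = 0.965490, fail to reject H0.


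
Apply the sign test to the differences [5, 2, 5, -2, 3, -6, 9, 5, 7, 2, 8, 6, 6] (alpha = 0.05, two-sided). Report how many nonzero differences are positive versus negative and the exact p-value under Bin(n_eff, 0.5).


Step 1: Discard zero differences. Original n = 13; n_eff = number of nonzero differences = 13.
Nonzero differences (with sign): +5, +2, +5, -2, +3, -6, +9, +5, +7, +2, +8, +6, +6
Step 2: Count signs: positive = 11, negative = 2.
Step 3: Under H0: P(positive) = 0.5, so the number of positives S ~ Bin(13, 0.5).
Step 4: Two-sided exact p-value = sum of Bin(13,0.5) probabilities at or below the observed probability = 0.022461.
Step 5: alpha = 0.05. reject H0.

n_eff = 13, pos = 11, neg = 2, p = 0.022461, reject H0.


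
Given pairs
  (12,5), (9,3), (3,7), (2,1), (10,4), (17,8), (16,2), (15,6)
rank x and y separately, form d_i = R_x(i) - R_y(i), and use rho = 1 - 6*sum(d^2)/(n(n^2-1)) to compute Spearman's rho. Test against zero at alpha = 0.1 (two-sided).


Step 1: Rank x and y separately (midranks; no ties here).
rank(x): 12->5, 9->3, 3->2, 2->1, 10->4, 17->8, 16->7, 15->6
rank(y): 5->5, 3->3, 7->7, 1->1, 4->4, 8->8, 2->2, 6->6
Step 2: d_i = R_x(i) - R_y(i); compute d_i^2.
  (5-5)^2=0, (3-3)^2=0, (2-7)^2=25, (1-1)^2=0, (4-4)^2=0, (8-8)^2=0, (7-2)^2=25, (6-6)^2=0
sum(d^2) = 50.
Step 3: rho = 1 - 6*50 / (8*(8^2 - 1)) = 1 - 300/504 = 0.404762.
Step 4: Under H0, t = rho * sqrt((n-2)/(1-rho^2)) = 1.0842 ~ t(6).
Step 5: Two-sided p-value from the t-distribution with 6 df = 0.319889.
Step 6: alpha = 0.1. fail to reject H0.

rho = 0.4048, p = 0.319889, fail to reject H0 at alpha = 0.1.


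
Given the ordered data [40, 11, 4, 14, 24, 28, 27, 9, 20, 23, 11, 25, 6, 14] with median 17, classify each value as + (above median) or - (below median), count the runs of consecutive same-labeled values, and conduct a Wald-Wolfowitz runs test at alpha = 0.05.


Step 1: Compute median = 17; label A = above, B = below.
Labels in order: ABBBAAABAABABB  (n_A = 7, n_B = 7)
Step 2: Count runs R = 8.
Step 3: Under H0 (random ordering), E[R] = 2*n_A*n_B/(n_A+n_B) + 1 = 2*7*7/14 + 1 = 8.0000.
        Var[R] = 2*n_A*n_B*(2*n_A*n_B - n_A - n_B) / ((n_A+n_B)^2 * (n_A+n_B-1)) = 8232/2548 = 3.2308.
        SD[R] = 1.7974.
Step 4: R = E[R], so z = 0 with no continuity correction.
Step 5: Two-sided p-value via normal approximation = 2*(1 - Phi(|z|)) = 1.000000.
Step 6: alpha = 0.05. fail to reject H0.

R = 8, z = 0.0000, p = 1.000000, fail to reject H0.


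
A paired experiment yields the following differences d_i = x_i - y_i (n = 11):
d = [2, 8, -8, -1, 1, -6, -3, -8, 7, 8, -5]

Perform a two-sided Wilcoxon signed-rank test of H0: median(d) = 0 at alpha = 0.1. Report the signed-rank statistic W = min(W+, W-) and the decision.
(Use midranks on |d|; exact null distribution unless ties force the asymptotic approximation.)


Step 1: Drop any zero differences (none here) and take |d_i|.
|d| = [2, 8, 8, 1, 1, 6, 3, 8, 7, 8, 5]
Step 2: Midrank |d_i| (ties get averaged ranks).
ranks: |2|->3, |8|->9.5, |8|->9.5, |1|->1.5, |1|->1.5, |6|->6, |3|->4, |8|->9.5, |7|->7, |8|->9.5, |5|->5
Step 3: Attach original signs; sum ranks with positive sign and with negative sign.
W+ = 3 + 9.5 + 1.5 + 7 + 9.5 = 30.5
W- = 9.5 + 1.5 + 6 + 4 + 9.5 + 5 = 35.5
(Check: W+ + W- = 66 should equal n(n+1)/2 = 66.)
Step 4: Test statistic W = min(W+, W-) = 30.5.
Step 5: Ties in |d|, so use the tie-corrected normal approximation.
        E[W] = n(n+1)/4 = 11*12/4 = 33.
        Tie groups: |d|=1 (t=2), |d|=8 (t=4); sum(t^3 - t) = 66.
        Var[W] = n(n+1)(2n+1)/24 - sum(t^3-t)/48 = 3036/24 - 66/48 = 125.125.
        z = (W - E[W]) / sqrt(Var[W]) = (30.5 - 33) / 11.1859 = -0.2235.
        Two-sided p = 2*Phi(z) = 0.823150.
Step 6: alpha = 0.1. fail to reject H0.

W+ = 30.5, W- = 35.5, W = min = 30.5, p = 0.823150, fail to reject H0.


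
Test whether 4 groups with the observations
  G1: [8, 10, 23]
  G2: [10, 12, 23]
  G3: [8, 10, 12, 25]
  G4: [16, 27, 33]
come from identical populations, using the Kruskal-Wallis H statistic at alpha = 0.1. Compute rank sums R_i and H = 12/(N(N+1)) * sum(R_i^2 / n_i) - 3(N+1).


Step 1: Combine all N = 13 observations and assign midranks.
sorted (value, group, rank): (8,G1,1.5), (8,G3,1.5), (10,G1,4), (10,G2,4), (10,G3,4), (12,G2,6.5), (12,G3,6.5), (16,G4,8), (23,G1,9.5), (23,G2,9.5), (25,G3,11), (27,G4,12), (33,G4,13)
Step 2: Sum ranks within each group.
R_1 = 15 (n_1 = 3)
R_2 = 20 (n_2 = 3)
R_3 = 23 (n_3 = 4)
R_4 = 33 (n_4 = 3)
Step 3: H = 12/(N(N+1)) * sum(R_i^2/n_i) - 3(N+1)
     = 12/(13*14) * (15^2/3 + 20^2/3 + 23^2/4 + 33^2/3) - 3*14
     = 0.065934 * 703.583 - 42
     = 4.390110.
Step 4: Ties present; correction factor C = 1 - 42/(13^3 - 13) = 0.980769. Corrected H = 4.390110 / 0.980769 = 4.476190.
Step 5: Under H0, H ~ chi^2(3); p-value = 0.214424.
Step 6: alpha = 0.1. fail to reject H0.

H = 4.4762, df = 3, p = 0.214424, fail to reject H0.


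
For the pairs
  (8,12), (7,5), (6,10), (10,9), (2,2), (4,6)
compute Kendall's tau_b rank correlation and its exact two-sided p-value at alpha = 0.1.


Step 1: Enumerate the 15 unordered pairs (i,j) with i<j and classify each by sign(x_j-x_i) * sign(y_j-y_i).
  (1,2):dx=-1,dy=-7->C; (1,3):dx=-2,dy=-2->C; (1,4):dx=+2,dy=-3->D; (1,5):dx=-6,dy=-10->C
  (1,6):dx=-4,dy=-6->C; (2,3):dx=-1,dy=+5->D; (2,4):dx=+3,dy=+4->C; (2,5):dx=-5,dy=-3->C
  (2,6):dx=-3,dy=+1->D; (3,4):dx=+4,dy=-1->D; (3,5):dx=-4,dy=-8->C; (3,6):dx=-2,dy=-4->C
  (4,5):dx=-8,dy=-7->C; (4,6):dx=-6,dy=-3->C; (5,6):dx=+2,dy=+4->C
Step 2: C = 11, D = 4, total pairs = 15.
Step 3: tau = (C - D)/(n(n-1)/2) = (11 - 4)/15 = 0.466667.
Step 4: Exact two-sided p-value (enumerate n! = 720 permutations of y under H0): p = 0.272222.
Step 5: alpha = 0.1. fail to reject H0.

tau_b = 0.4667 (C=11, D=4), p = 0.272222, fail to reject H0.


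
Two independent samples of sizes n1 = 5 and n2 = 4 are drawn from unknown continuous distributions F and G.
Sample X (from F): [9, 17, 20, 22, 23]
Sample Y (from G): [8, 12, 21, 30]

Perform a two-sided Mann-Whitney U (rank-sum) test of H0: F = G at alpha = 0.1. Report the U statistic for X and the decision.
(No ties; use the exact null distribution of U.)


Step 1: Combine and sort all 9 observations; assign midranks.
sorted (value, group): (8,Y), (9,X), (12,Y), (17,X), (20,X), (21,Y), (22,X), (23,X), (30,Y)
ranks: 8->1, 9->2, 12->3, 17->4, 20->5, 21->6, 22->7, 23->8, 30->9
Step 2: Rank sum for X: R1 = 2 + 4 + 5 + 7 + 8 = 26.
Step 3: U_X = R1 - n1(n1+1)/2 = 26 - 5*6/2 = 26 - 15 = 11.
       U_Y = n1*n2 - U_X = 20 - 11 = 9.
Step 4: No ties, so the exact null distribution of U (based on enumerating the C(9,5) = 126 equally likely rank assignments) gives the two-sided p-value.
Step 5: p-value = 0.904762; compare to alpha = 0.1. fail to reject H0.

U_X = 11, p = 0.904762, fail to reject H0 at alpha = 0.1.


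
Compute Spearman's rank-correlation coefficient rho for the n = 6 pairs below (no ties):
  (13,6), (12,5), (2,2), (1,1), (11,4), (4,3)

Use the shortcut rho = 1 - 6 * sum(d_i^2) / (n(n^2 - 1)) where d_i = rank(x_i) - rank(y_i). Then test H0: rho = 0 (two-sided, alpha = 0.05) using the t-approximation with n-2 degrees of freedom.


Step 1: Rank x and y separately (midranks; no ties here).
rank(x): 13->6, 12->5, 2->2, 1->1, 11->4, 4->3
rank(y): 6->6, 5->5, 2->2, 1->1, 4->4, 3->3
Step 2: d_i = R_x(i) - R_y(i); compute d_i^2.
  (6-6)^2=0, (5-5)^2=0, (2-2)^2=0, (1-1)^2=0, (4-4)^2=0, (3-3)^2=0
sum(d^2) = 0.
Step 3: rho = 1 - 6*0 / (6*(6^2 - 1)) = 1 - 0/210 = 1.000000.
Step 5: Two-sided p-value from the t-distribution with 4 df = 0.000000.
Step 6: alpha = 0.05. reject H0.

rho = 1.0000, p = 0.000000, reject H0 at alpha = 0.05.


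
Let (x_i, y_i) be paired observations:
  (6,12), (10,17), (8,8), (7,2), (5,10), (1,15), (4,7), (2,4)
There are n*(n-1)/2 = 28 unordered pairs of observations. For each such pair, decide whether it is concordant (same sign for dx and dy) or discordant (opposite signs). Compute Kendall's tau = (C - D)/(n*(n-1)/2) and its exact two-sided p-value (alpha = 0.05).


Step 1: Enumerate the 28 unordered pairs (i,j) with i<j and classify each by sign(x_j-x_i) * sign(y_j-y_i).
  (1,2):dx=+4,dy=+5->C; (1,3):dx=+2,dy=-4->D; (1,4):dx=+1,dy=-10->D; (1,5):dx=-1,dy=-2->C
  (1,6):dx=-5,dy=+3->D; (1,7):dx=-2,dy=-5->C; (1,8):dx=-4,dy=-8->C; (2,3):dx=-2,dy=-9->C
  (2,4):dx=-3,dy=-15->C; (2,5):dx=-5,dy=-7->C; (2,6):dx=-9,dy=-2->C; (2,7):dx=-6,dy=-10->C
  (2,8):dx=-8,dy=-13->C; (3,4):dx=-1,dy=-6->C; (3,5):dx=-3,dy=+2->D; (3,6):dx=-7,dy=+7->D
  (3,7):dx=-4,dy=-1->C; (3,8):dx=-6,dy=-4->C; (4,5):dx=-2,dy=+8->D; (4,6):dx=-6,dy=+13->D
  (4,7):dx=-3,dy=+5->D; (4,8):dx=-5,dy=+2->D; (5,6):dx=-4,dy=+5->D; (5,7):dx=-1,dy=-3->C
  (5,8):dx=-3,dy=-6->C; (6,7):dx=+3,dy=-8->D; (6,8):dx=+1,dy=-11->D; (7,8):dx=-2,dy=-3->C
Step 2: C = 16, D = 12, total pairs = 28.
Step 3: tau = (C - D)/(n(n-1)/2) = (16 - 12)/28 = 0.142857.
Step 4: Exact two-sided p-value (enumerate n! = 40320 permutations of y under H0): p = 0.719544.
Step 5: alpha = 0.05. fail to reject H0.

tau_b = 0.1429 (C=16, D=12), p = 0.719544, fail to reject H0.


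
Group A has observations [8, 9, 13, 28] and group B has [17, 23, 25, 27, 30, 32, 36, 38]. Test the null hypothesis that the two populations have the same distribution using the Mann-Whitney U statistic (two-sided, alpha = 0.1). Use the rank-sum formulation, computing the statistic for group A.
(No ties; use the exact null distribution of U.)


Step 1: Combine and sort all 12 observations; assign midranks.
sorted (value, group): (8,X), (9,X), (13,X), (17,Y), (23,Y), (25,Y), (27,Y), (28,X), (30,Y), (32,Y), (36,Y), (38,Y)
ranks: 8->1, 9->2, 13->3, 17->4, 23->5, 25->6, 27->7, 28->8, 30->9, 32->10, 36->11, 38->12
Step 2: Rank sum for X: R1 = 1 + 2 + 3 + 8 = 14.
Step 3: U_X = R1 - n1(n1+1)/2 = 14 - 4*5/2 = 14 - 10 = 4.
       U_Y = n1*n2 - U_X = 32 - 4 = 28.
Step 4: No ties, so the exact null distribution of U (based on enumerating the C(12,4) = 495 equally likely rank assignments) gives the two-sided p-value.
Step 5: p-value = 0.048485; compare to alpha = 0.1. reject H0.

U_X = 4, p = 0.048485, reject H0 at alpha = 0.1.


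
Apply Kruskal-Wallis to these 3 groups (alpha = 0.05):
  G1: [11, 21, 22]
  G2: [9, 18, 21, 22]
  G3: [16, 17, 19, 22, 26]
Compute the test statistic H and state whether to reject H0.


Step 1: Combine all N = 12 observations and assign midranks.
sorted (value, group, rank): (9,G2,1), (11,G1,2), (16,G3,3), (17,G3,4), (18,G2,5), (19,G3,6), (21,G1,7.5), (21,G2,7.5), (22,G1,10), (22,G2,10), (22,G3,10), (26,G3,12)
Step 2: Sum ranks within each group.
R_1 = 19.5 (n_1 = 3)
R_2 = 23.5 (n_2 = 4)
R_3 = 35 (n_3 = 5)
Step 3: H = 12/(N(N+1)) * sum(R_i^2/n_i) - 3(N+1)
     = 12/(12*13) * (19.5^2/3 + 23.5^2/4 + 35^2/5) - 3*13
     = 0.076923 * 509.812 - 39
     = 0.216346.
Step 4: Ties present; correction factor C = 1 - 30/(12^3 - 12) = 0.982517. Corrected H = 0.216346 / 0.982517 = 0.220196.
Step 5: Under H0, H ~ chi^2(2); p-value = 0.895746.
Step 6: alpha = 0.05. fail to reject H0.

H = 0.2202, df = 2, p = 0.895746, fail to reject H0.


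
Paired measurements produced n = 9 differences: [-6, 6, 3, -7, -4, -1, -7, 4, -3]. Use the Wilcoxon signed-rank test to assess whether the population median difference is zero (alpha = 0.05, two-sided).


Step 1: Drop any zero differences (none here) and take |d_i|.
|d| = [6, 6, 3, 7, 4, 1, 7, 4, 3]
Step 2: Midrank |d_i| (ties get averaged ranks).
ranks: |6|->6.5, |6|->6.5, |3|->2.5, |7|->8.5, |4|->4.5, |1|->1, |7|->8.5, |4|->4.5, |3|->2.5
Step 3: Attach original signs; sum ranks with positive sign and with negative sign.
W+ = 6.5 + 2.5 + 4.5 = 13.5
W- = 6.5 + 8.5 + 4.5 + 1 + 8.5 + 2.5 = 31.5
(Check: W+ + W- = 45 should equal n(n+1)/2 = 45.)
Step 4: Test statistic W = min(W+, W-) = 13.5.
Step 5: Ties in |d|, so use the tie-corrected normal approximation.
        E[W] = n(n+1)/4 = 9*10/4 = 22.5.
        Tie groups: |d|=3 (t=2), |d|=4 (t=2), |d|=6 (t=2), |d|=7 (t=2); sum(t^3 - t) = 24.
        Var[W] = n(n+1)(2n+1)/24 - sum(t^3-t)/48 = 1710/24 - 24/48 = 70.75.
        z = (W - E[W]) / sqrt(Var[W]) = (13.5 - 22.5) / 8.4113 = -1.0700.
        Two-sided p = 2*Phi(z) = 0.284624.
Step 6: alpha = 0.05. fail to reject H0.

W+ = 13.5, W- = 31.5, W = min = 13.5, p = 0.284624, fail to reject H0.


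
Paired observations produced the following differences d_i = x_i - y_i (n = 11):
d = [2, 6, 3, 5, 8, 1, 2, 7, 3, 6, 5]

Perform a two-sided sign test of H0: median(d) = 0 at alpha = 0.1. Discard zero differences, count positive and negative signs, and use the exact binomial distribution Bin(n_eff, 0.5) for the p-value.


Step 1: Discard zero differences. Original n = 11; n_eff = number of nonzero differences = 11.
Nonzero differences (with sign): +2, +6, +3, +5, +8, +1, +2, +7, +3, +6, +5
Step 2: Count signs: positive = 11, negative = 0.
Step 3: Under H0: P(positive) = 0.5, so the number of positives S ~ Bin(11, 0.5).
Step 4: Two-sided exact p-value = sum of Bin(11,0.5) probabilities at or below the observed probability = 0.000977.
Step 5: alpha = 0.1. reject H0.

n_eff = 11, pos = 11, neg = 0, p = 0.000977, reject H0.


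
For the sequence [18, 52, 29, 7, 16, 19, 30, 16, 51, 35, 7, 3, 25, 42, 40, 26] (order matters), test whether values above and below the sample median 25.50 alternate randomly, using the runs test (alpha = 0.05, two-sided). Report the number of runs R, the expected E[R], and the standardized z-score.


Step 1: Compute median = 25.50; label A = above, B = below.
Labels in order: BAABBBABAABBBAAA  (n_A = 8, n_B = 8)
Step 2: Count runs R = 8.
Step 3: Under H0 (random ordering), E[R] = 2*n_A*n_B/(n_A+n_B) + 1 = 2*8*8/16 + 1 = 9.0000.
        Var[R] = 2*n_A*n_B*(2*n_A*n_B - n_A - n_B) / ((n_A+n_B)^2 * (n_A+n_B-1)) = 14336/3840 = 3.7333.
        SD[R] = 1.9322.
Step 4: Continuity-corrected z = (R + 0.5 - E[R]) / SD[R] = (8 + 0.5 - 9.0000) / 1.9322 = -0.2588.
Step 5: Two-sided p-value via normal approximation = 2*(1 - Phi(|z|)) = 0.795809.
Step 6: alpha = 0.05. fail to reject H0.

R = 8, z = -0.2588, p = 0.795809, fail to reject H0.


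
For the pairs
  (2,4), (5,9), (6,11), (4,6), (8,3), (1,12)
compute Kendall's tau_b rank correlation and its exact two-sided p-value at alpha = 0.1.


Step 1: Enumerate the 15 unordered pairs (i,j) with i<j and classify each by sign(x_j-x_i) * sign(y_j-y_i).
  (1,2):dx=+3,dy=+5->C; (1,3):dx=+4,dy=+7->C; (1,4):dx=+2,dy=+2->C; (1,5):dx=+6,dy=-1->D
  (1,6):dx=-1,dy=+8->D; (2,3):dx=+1,dy=+2->C; (2,4):dx=-1,dy=-3->C; (2,5):dx=+3,dy=-6->D
  (2,6):dx=-4,dy=+3->D; (3,4):dx=-2,dy=-5->C; (3,5):dx=+2,dy=-8->D; (3,6):dx=-5,dy=+1->D
  (4,5):dx=+4,dy=-3->D; (4,6):dx=-3,dy=+6->D; (5,6):dx=-7,dy=+9->D
Step 2: C = 6, D = 9, total pairs = 15.
Step 3: tau = (C - D)/(n(n-1)/2) = (6 - 9)/15 = -0.200000.
Step 4: Exact two-sided p-value (enumerate n! = 720 permutations of y under H0): p = 0.719444.
Step 5: alpha = 0.1. fail to reject H0.

tau_b = -0.2000 (C=6, D=9), p = 0.719444, fail to reject H0.


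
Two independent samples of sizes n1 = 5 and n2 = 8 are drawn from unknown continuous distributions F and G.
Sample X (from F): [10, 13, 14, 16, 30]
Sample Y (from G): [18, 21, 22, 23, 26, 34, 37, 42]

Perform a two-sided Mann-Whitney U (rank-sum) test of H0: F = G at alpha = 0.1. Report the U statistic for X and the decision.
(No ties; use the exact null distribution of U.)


Step 1: Combine and sort all 13 observations; assign midranks.
sorted (value, group): (10,X), (13,X), (14,X), (16,X), (18,Y), (21,Y), (22,Y), (23,Y), (26,Y), (30,X), (34,Y), (37,Y), (42,Y)
ranks: 10->1, 13->2, 14->3, 16->4, 18->5, 21->6, 22->7, 23->8, 26->9, 30->10, 34->11, 37->12, 42->13
Step 2: Rank sum for X: R1 = 1 + 2 + 3 + 4 + 10 = 20.
Step 3: U_X = R1 - n1(n1+1)/2 = 20 - 5*6/2 = 20 - 15 = 5.
       U_Y = n1*n2 - U_X = 40 - 5 = 35.
Step 4: No ties, so the exact null distribution of U (based on enumerating the C(13,5) = 1287 equally likely rank assignments) gives the two-sided p-value.
Step 5: p-value = 0.029526; compare to alpha = 0.1. reject H0.

U_X = 5, p = 0.029526, reject H0 at alpha = 0.1.


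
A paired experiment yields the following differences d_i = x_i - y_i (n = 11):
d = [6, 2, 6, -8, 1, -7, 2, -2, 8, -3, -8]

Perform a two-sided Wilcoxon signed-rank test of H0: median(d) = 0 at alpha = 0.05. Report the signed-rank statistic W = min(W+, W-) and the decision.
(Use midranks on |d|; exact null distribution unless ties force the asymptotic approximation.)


Step 1: Drop any zero differences (none here) and take |d_i|.
|d| = [6, 2, 6, 8, 1, 7, 2, 2, 8, 3, 8]
Step 2: Midrank |d_i| (ties get averaged ranks).
ranks: |6|->6.5, |2|->3, |6|->6.5, |8|->10, |1|->1, |7|->8, |2|->3, |2|->3, |8|->10, |3|->5, |8|->10
Step 3: Attach original signs; sum ranks with positive sign and with negative sign.
W+ = 6.5 + 3 + 6.5 + 1 + 3 + 10 = 30
W- = 10 + 8 + 3 + 5 + 10 = 36
(Check: W+ + W- = 66 should equal n(n+1)/2 = 66.)
Step 4: Test statistic W = min(W+, W-) = 30.
Step 5: Ties in |d|, so use the tie-corrected normal approximation.
        E[W] = n(n+1)/4 = 11*12/4 = 33.
        Tie groups: |d|=2 (t=3), |d|=6 (t=2), |d|=8 (t=3); sum(t^3 - t) = 54.
        Var[W] = n(n+1)(2n+1)/24 - sum(t^3-t)/48 = 3036/24 - 54/48 = 125.375.
        z = (W - E[W]) / sqrt(Var[W]) = (30 - 33) / 11.1971 = -0.2679.
        Two-sided p = 2*Phi(z) = 0.788756.
Step 6: alpha = 0.05. fail to reject H0.

W+ = 30, W- = 36, W = min = 30, p = 0.788756, fail to reject H0.


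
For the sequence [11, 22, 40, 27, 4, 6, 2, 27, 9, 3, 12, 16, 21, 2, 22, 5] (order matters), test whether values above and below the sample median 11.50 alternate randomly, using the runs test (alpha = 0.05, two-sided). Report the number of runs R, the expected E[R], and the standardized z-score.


Step 1: Compute median = 11.50; label A = above, B = below.
Labels in order: BAAABBBABBAAABAB  (n_A = 8, n_B = 8)
Step 2: Count runs R = 9.
Step 3: Under H0 (random ordering), E[R] = 2*n_A*n_B/(n_A+n_B) + 1 = 2*8*8/16 + 1 = 9.0000.
        Var[R] = 2*n_A*n_B*(2*n_A*n_B - n_A - n_B) / ((n_A+n_B)^2 * (n_A+n_B-1)) = 14336/3840 = 3.7333.
        SD[R] = 1.9322.
Step 4: R = E[R], so z = 0 with no continuity correction.
Step 5: Two-sided p-value via normal approximation = 2*(1 - Phi(|z|)) = 1.000000.
Step 6: alpha = 0.05. fail to reject H0.

R = 9, z = 0.0000, p = 1.000000, fail to reject H0.


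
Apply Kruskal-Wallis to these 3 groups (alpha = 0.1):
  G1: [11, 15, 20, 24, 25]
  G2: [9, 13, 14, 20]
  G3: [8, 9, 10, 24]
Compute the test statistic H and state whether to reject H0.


Step 1: Combine all N = 13 observations and assign midranks.
sorted (value, group, rank): (8,G3,1), (9,G2,2.5), (9,G3,2.5), (10,G3,4), (11,G1,5), (13,G2,6), (14,G2,7), (15,G1,8), (20,G1,9.5), (20,G2,9.5), (24,G1,11.5), (24,G3,11.5), (25,G1,13)
Step 2: Sum ranks within each group.
R_1 = 47 (n_1 = 5)
R_2 = 25 (n_2 = 4)
R_3 = 19 (n_3 = 4)
Step 3: H = 12/(N(N+1)) * sum(R_i^2/n_i) - 3(N+1)
     = 12/(13*14) * (47^2/5 + 25^2/4 + 19^2/4) - 3*14
     = 0.065934 * 688.3 - 42
     = 3.382418.
Step 4: Ties present; correction factor C = 1 - 18/(13^3 - 13) = 0.991758. Corrected H = 3.382418 / 0.991758 = 3.410526.
Step 5: Under H0, H ~ chi^2(2); p-value = 0.181725.
Step 6: alpha = 0.1. fail to reject H0.

H = 3.4105, df = 2, p = 0.181725, fail to reject H0.


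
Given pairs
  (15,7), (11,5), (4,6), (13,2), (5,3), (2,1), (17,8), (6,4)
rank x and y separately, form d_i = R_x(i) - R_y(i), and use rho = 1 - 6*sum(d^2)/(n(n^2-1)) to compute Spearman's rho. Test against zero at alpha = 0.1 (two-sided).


Step 1: Rank x and y separately (midranks; no ties here).
rank(x): 15->7, 11->5, 4->2, 13->6, 5->3, 2->1, 17->8, 6->4
rank(y): 7->7, 5->5, 6->6, 2->2, 3->3, 1->1, 8->8, 4->4
Step 2: d_i = R_x(i) - R_y(i); compute d_i^2.
  (7-7)^2=0, (5-5)^2=0, (2-6)^2=16, (6-2)^2=16, (3-3)^2=0, (1-1)^2=0, (8-8)^2=0, (4-4)^2=0
sum(d^2) = 32.
Step 3: rho = 1 - 6*32 / (8*(8^2 - 1)) = 1 - 192/504 = 0.619048.
Step 4: Under H0, t = rho * sqrt((n-2)/(1-rho^2)) = 1.9308 ~ t(6).
Step 5: Two-sided p-value from the t-distribution with 6 df = 0.101733.
Step 6: alpha = 0.1. fail to reject H0.

rho = 0.6190, p = 0.101733, fail to reject H0 at alpha = 0.1.


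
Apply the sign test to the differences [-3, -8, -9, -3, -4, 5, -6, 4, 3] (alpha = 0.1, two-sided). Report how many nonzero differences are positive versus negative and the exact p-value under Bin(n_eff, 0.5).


Step 1: Discard zero differences. Original n = 9; n_eff = number of nonzero differences = 9.
Nonzero differences (with sign): -3, -8, -9, -3, -4, +5, -6, +4, +3
Step 2: Count signs: positive = 3, negative = 6.
Step 3: Under H0: P(positive) = 0.5, so the number of positives S ~ Bin(9, 0.5).
Step 4: Two-sided exact p-value = sum of Bin(9,0.5) probabilities at or below the observed probability = 0.507812.
Step 5: alpha = 0.1. fail to reject H0.

n_eff = 9, pos = 3, neg = 6, p = 0.507812, fail to reject H0.


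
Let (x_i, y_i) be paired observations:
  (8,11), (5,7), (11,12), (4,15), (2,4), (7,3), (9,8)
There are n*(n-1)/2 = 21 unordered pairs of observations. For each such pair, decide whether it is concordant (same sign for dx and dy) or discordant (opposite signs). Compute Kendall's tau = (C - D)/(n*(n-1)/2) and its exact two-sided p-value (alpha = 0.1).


Step 1: Enumerate the 21 unordered pairs (i,j) with i<j and classify each by sign(x_j-x_i) * sign(y_j-y_i).
  (1,2):dx=-3,dy=-4->C; (1,3):dx=+3,dy=+1->C; (1,4):dx=-4,dy=+4->D; (1,5):dx=-6,dy=-7->C
  (1,6):dx=-1,dy=-8->C; (1,7):dx=+1,dy=-3->D; (2,3):dx=+6,dy=+5->C; (2,4):dx=-1,dy=+8->D
  (2,5):dx=-3,dy=-3->C; (2,6):dx=+2,dy=-4->D; (2,7):dx=+4,dy=+1->C; (3,4):dx=-7,dy=+3->D
  (3,5):dx=-9,dy=-8->C; (3,6):dx=-4,dy=-9->C; (3,7):dx=-2,dy=-4->C; (4,5):dx=-2,dy=-11->C
  (4,6):dx=+3,dy=-12->D; (4,7):dx=+5,dy=-7->D; (5,6):dx=+5,dy=-1->D; (5,7):dx=+7,dy=+4->C
  (6,7):dx=+2,dy=+5->C
Step 2: C = 13, D = 8, total pairs = 21.
Step 3: tau = (C - D)/(n(n-1)/2) = (13 - 8)/21 = 0.238095.
Step 4: Exact two-sided p-value (enumerate n! = 5040 permutations of y under H0): p = 0.561905.
Step 5: alpha = 0.1. fail to reject H0.

tau_b = 0.2381 (C=13, D=8), p = 0.561905, fail to reject H0.


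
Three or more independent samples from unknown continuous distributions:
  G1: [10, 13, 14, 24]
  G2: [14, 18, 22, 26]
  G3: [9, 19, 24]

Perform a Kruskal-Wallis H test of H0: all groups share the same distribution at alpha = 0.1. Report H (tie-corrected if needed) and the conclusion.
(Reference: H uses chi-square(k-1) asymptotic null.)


Step 1: Combine all N = 11 observations and assign midranks.
sorted (value, group, rank): (9,G3,1), (10,G1,2), (13,G1,3), (14,G1,4.5), (14,G2,4.5), (18,G2,6), (19,G3,7), (22,G2,8), (24,G1,9.5), (24,G3,9.5), (26,G2,11)
Step 2: Sum ranks within each group.
R_1 = 19 (n_1 = 4)
R_2 = 29.5 (n_2 = 4)
R_3 = 17.5 (n_3 = 3)
Step 3: H = 12/(N(N+1)) * sum(R_i^2/n_i) - 3(N+1)
     = 12/(11*12) * (19^2/4 + 29.5^2/4 + 17.5^2/3) - 3*12
     = 0.090909 * 409.896 - 36
     = 1.263258.
Step 4: Ties present; correction factor C = 1 - 12/(11^3 - 11) = 0.990909. Corrected H = 1.263258 / 0.990909 = 1.274847.
Step 5: Under H0, H ~ chi^2(2); p-value = 0.528653.
Step 6: alpha = 0.1. fail to reject H0.

H = 1.2748, df = 2, p = 0.528653, fail to reject H0.


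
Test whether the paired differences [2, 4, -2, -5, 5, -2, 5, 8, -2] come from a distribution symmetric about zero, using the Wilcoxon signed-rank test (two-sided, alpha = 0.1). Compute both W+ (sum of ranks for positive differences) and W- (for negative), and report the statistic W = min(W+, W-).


Step 1: Drop any zero differences (none here) and take |d_i|.
|d| = [2, 4, 2, 5, 5, 2, 5, 8, 2]
Step 2: Midrank |d_i| (ties get averaged ranks).
ranks: |2|->2.5, |4|->5, |2|->2.5, |5|->7, |5|->7, |2|->2.5, |5|->7, |8|->9, |2|->2.5
Step 3: Attach original signs; sum ranks with positive sign and with negative sign.
W+ = 2.5 + 5 + 7 + 7 + 9 = 30.5
W- = 2.5 + 7 + 2.5 + 2.5 = 14.5
(Check: W+ + W- = 45 should equal n(n+1)/2 = 45.)
Step 4: Test statistic W = min(W+, W-) = 14.5.
Step 5: Ties in |d|, so use the tie-corrected normal approximation.
        E[W] = n(n+1)/4 = 9*10/4 = 22.5.
        Tie groups: |d|=2 (t=4), |d|=5 (t=3); sum(t^3 - t) = 84.
        Var[W] = n(n+1)(2n+1)/24 - sum(t^3-t)/48 = 1710/24 - 84/48 = 69.5.
        z = (W - E[W]) / sqrt(Var[W]) = (14.5 - 22.5) / 8.3367 = -0.9596.
        Two-sided p = 2*Phi(z) = 0.337248.
Step 6: alpha = 0.1. fail to reject H0.

W+ = 30.5, W- = 14.5, W = min = 14.5, p = 0.337248, fail to reject H0.


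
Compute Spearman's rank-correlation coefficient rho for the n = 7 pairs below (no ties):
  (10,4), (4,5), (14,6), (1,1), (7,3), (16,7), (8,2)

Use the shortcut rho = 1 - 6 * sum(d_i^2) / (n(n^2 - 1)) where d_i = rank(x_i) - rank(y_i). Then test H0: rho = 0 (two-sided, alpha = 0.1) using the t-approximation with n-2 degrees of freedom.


Step 1: Rank x and y separately (midranks; no ties here).
rank(x): 10->5, 4->2, 14->6, 1->1, 7->3, 16->7, 8->4
rank(y): 4->4, 5->5, 6->6, 1->1, 3->3, 7->7, 2->2
Step 2: d_i = R_x(i) - R_y(i); compute d_i^2.
  (5-4)^2=1, (2-5)^2=9, (6-6)^2=0, (1-1)^2=0, (3-3)^2=0, (7-7)^2=0, (4-2)^2=4
sum(d^2) = 14.
Step 3: rho = 1 - 6*14 / (7*(7^2 - 1)) = 1 - 84/336 = 0.750000.
Step 4: Under H0, t = rho * sqrt((n-2)/(1-rho^2)) = 2.5355 ~ t(5).
Step 5: Two-sided p-value from the t-distribution with 5 df = 0.052181.
Step 6: alpha = 0.1. reject H0.

rho = 0.7500, p = 0.052181, reject H0 at alpha = 0.1.


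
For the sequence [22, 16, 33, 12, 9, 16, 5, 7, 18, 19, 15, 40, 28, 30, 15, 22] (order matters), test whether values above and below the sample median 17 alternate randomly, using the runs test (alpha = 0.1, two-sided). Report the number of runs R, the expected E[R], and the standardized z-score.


Step 1: Compute median = 17; label A = above, B = below.
Labels in order: ABABBBBBAABAAABA  (n_A = 8, n_B = 8)
Step 2: Count runs R = 9.
Step 3: Under H0 (random ordering), E[R] = 2*n_A*n_B/(n_A+n_B) + 1 = 2*8*8/16 + 1 = 9.0000.
        Var[R] = 2*n_A*n_B*(2*n_A*n_B - n_A - n_B) / ((n_A+n_B)^2 * (n_A+n_B-1)) = 14336/3840 = 3.7333.
        SD[R] = 1.9322.
Step 4: R = E[R], so z = 0 with no continuity correction.
Step 5: Two-sided p-value via normal approximation = 2*(1 - Phi(|z|)) = 1.000000.
Step 6: alpha = 0.1. fail to reject H0.

R = 9, z = 0.0000, p = 1.000000, fail to reject H0.


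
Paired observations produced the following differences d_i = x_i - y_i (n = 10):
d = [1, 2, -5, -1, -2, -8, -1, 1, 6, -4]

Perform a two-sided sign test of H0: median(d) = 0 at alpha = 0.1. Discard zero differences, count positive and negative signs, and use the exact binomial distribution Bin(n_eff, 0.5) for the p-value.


Step 1: Discard zero differences. Original n = 10; n_eff = number of nonzero differences = 10.
Nonzero differences (with sign): +1, +2, -5, -1, -2, -8, -1, +1, +6, -4
Step 2: Count signs: positive = 4, negative = 6.
Step 3: Under H0: P(positive) = 0.5, so the number of positives S ~ Bin(10, 0.5).
Step 4: Two-sided exact p-value = sum of Bin(10,0.5) probabilities at or below the observed probability = 0.753906.
Step 5: alpha = 0.1. fail to reject H0.

n_eff = 10, pos = 4, neg = 6, p = 0.753906, fail to reject H0.


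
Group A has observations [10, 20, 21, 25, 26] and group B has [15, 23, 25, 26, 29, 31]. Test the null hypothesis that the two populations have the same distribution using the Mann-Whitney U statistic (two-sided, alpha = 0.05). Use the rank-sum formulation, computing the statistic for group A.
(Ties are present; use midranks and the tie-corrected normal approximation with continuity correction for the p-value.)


Step 1: Combine and sort all 11 observations; assign midranks.
sorted (value, group): (10,X), (15,Y), (20,X), (21,X), (23,Y), (25,X), (25,Y), (26,X), (26,Y), (29,Y), (31,Y)
ranks: 10->1, 15->2, 20->3, 21->4, 23->5, 25->6.5, 25->6.5, 26->8.5, 26->8.5, 29->10, 31->11
Step 2: Rank sum for X: R1 = 1 + 3 + 4 + 6.5 + 8.5 = 23.
Step 3: U_X = R1 - n1(n1+1)/2 = 23 - 5*6/2 = 23 - 15 = 8.
       U_Y = n1*n2 - U_X = 30 - 8 = 22.
Step 4: Ties are present, so use the tie-corrected normal approximation (with continuity correction) for the p-value.
Step 5: p-value = 0.233197; compare to alpha = 0.05. fail to reject H0.

U_X = 8, p = 0.233197, fail to reject H0 at alpha = 0.05.


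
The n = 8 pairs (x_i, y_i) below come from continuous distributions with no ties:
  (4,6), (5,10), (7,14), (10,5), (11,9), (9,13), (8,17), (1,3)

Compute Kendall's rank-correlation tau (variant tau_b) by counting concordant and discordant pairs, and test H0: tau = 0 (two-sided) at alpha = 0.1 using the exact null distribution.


Step 1: Enumerate the 28 unordered pairs (i,j) with i<j and classify each by sign(x_j-x_i) * sign(y_j-y_i).
  (1,2):dx=+1,dy=+4->C; (1,3):dx=+3,dy=+8->C; (1,4):dx=+6,dy=-1->D; (1,5):dx=+7,dy=+3->C
  (1,6):dx=+5,dy=+7->C; (1,7):dx=+4,dy=+11->C; (1,8):dx=-3,dy=-3->C; (2,3):dx=+2,dy=+4->C
  (2,4):dx=+5,dy=-5->D; (2,5):dx=+6,dy=-1->D; (2,6):dx=+4,dy=+3->C; (2,7):dx=+3,dy=+7->C
  (2,8):dx=-4,dy=-7->C; (3,4):dx=+3,dy=-9->D; (3,5):dx=+4,dy=-5->D; (3,6):dx=+2,dy=-1->D
  (3,7):dx=+1,dy=+3->C; (3,8):dx=-6,dy=-11->C; (4,5):dx=+1,dy=+4->C; (4,6):dx=-1,dy=+8->D
  (4,7):dx=-2,dy=+12->D; (4,8):dx=-9,dy=-2->C; (5,6):dx=-2,dy=+4->D; (5,7):dx=-3,dy=+8->D
  (5,8):dx=-10,dy=-6->C; (6,7):dx=-1,dy=+4->D; (6,8):dx=-8,dy=-10->C; (7,8):dx=-7,dy=-14->C
Step 2: C = 17, D = 11, total pairs = 28.
Step 3: tau = (C - D)/(n(n-1)/2) = (17 - 11)/28 = 0.214286.
Step 4: Exact two-sided p-value (enumerate n! = 40320 permutations of y under H0): p = 0.548413.
Step 5: alpha = 0.1. fail to reject H0.

tau_b = 0.2143 (C=17, D=11), p = 0.548413, fail to reject H0.


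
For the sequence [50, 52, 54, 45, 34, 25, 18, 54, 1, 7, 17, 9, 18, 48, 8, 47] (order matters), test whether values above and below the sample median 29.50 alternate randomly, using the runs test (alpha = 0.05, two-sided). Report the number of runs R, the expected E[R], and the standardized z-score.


Step 1: Compute median = 29.50; label A = above, B = below.
Labels in order: AAAAABBABBBBBABA  (n_A = 8, n_B = 8)
Step 2: Count runs R = 7.
Step 3: Under H0 (random ordering), E[R] = 2*n_A*n_B/(n_A+n_B) + 1 = 2*8*8/16 + 1 = 9.0000.
        Var[R] = 2*n_A*n_B*(2*n_A*n_B - n_A - n_B) / ((n_A+n_B)^2 * (n_A+n_B-1)) = 14336/3840 = 3.7333.
        SD[R] = 1.9322.
Step 4: Continuity-corrected z = (R + 0.5 - E[R]) / SD[R] = (7 + 0.5 - 9.0000) / 1.9322 = -0.7763.
Step 5: Two-sided p-value via normal approximation = 2*(1 - Phi(|z|)) = 0.437558.
Step 6: alpha = 0.05. fail to reject H0.

R = 7, z = -0.7763, p = 0.437558, fail to reject H0.


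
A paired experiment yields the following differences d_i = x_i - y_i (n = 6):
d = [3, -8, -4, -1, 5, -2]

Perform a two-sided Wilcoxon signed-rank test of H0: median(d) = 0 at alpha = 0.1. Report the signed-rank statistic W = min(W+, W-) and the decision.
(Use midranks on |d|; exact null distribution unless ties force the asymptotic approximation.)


Step 1: Drop any zero differences (none here) and take |d_i|.
|d| = [3, 8, 4, 1, 5, 2]
Step 2: Midrank |d_i| (ties get averaged ranks).
ranks: |3|->3, |8|->6, |4|->4, |1|->1, |5|->5, |2|->2
Step 3: Attach original signs; sum ranks with positive sign and with negative sign.
W+ = 3 + 5 = 8
W- = 6 + 4 + 1 + 2 = 13
(Check: W+ + W- = 21 should equal n(n+1)/2 = 21.)
Step 4: Test statistic W = min(W+, W-) = 8.
Step 5: No ties, so the exact null distribution over the 2^6 = 64 sign assignments gives the two-sided p-value = 0.687500.
Step 6: alpha = 0.1. fail to reject H0.

W+ = 8, W- = 13, W = min = 8, p = 0.687500, fail to reject H0.


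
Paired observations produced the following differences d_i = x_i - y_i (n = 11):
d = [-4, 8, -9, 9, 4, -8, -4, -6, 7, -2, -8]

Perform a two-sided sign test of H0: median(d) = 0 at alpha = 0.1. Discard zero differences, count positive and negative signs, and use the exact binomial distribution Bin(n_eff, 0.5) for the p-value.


Step 1: Discard zero differences. Original n = 11; n_eff = number of nonzero differences = 11.
Nonzero differences (with sign): -4, +8, -9, +9, +4, -8, -4, -6, +7, -2, -8
Step 2: Count signs: positive = 4, negative = 7.
Step 3: Under H0: P(positive) = 0.5, so the number of positives S ~ Bin(11, 0.5).
Step 4: Two-sided exact p-value = sum of Bin(11,0.5) probabilities at or below the observed probability = 0.548828.
Step 5: alpha = 0.1. fail to reject H0.

n_eff = 11, pos = 4, neg = 7, p = 0.548828, fail to reject H0.


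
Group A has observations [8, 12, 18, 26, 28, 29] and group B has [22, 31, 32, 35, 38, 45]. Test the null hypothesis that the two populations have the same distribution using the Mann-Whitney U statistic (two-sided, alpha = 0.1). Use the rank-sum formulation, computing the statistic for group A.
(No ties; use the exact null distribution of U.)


Step 1: Combine and sort all 12 observations; assign midranks.
sorted (value, group): (8,X), (12,X), (18,X), (22,Y), (26,X), (28,X), (29,X), (31,Y), (32,Y), (35,Y), (38,Y), (45,Y)
ranks: 8->1, 12->2, 18->3, 22->4, 26->5, 28->6, 29->7, 31->8, 32->9, 35->10, 38->11, 45->12
Step 2: Rank sum for X: R1 = 1 + 2 + 3 + 5 + 6 + 7 = 24.
Step 3: U_X = R1 - n1(n1+1)/2 = 24 - 6*7/2 = 24 - 21 = 3.
       U_Y = n1*n2 - U_X = 36 - 3 = 33.
Step 4: No ties, so the exact null distribution of U (based on enumerating the C(12,6) = 924 equally likely rank assignments) gives the two-sided p-value.
Step 5: p-value = 0.015152; compare to alpha = 0.1. reject H0.

U_X = 3, p = 0.015152, reject H0 at alpha = 0.1.


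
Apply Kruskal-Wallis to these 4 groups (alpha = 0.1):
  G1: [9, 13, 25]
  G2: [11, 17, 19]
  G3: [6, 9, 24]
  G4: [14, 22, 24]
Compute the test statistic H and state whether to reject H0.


Step 1: Combine all N = 12 observations and assign midranks.
sorted (value, group, rank): (6,G3,1), (9,G1,2.5), (9,G3,2.5), (11,G2,4), (13,G1,5), (14,G4,6), (17,G2,7), (19,G2,8), (22,G4,9), (24,G3,10.5), (24,G4,10.5), (25,G1,12)
Step 2: Sum ranks within each group.
R_1 = 19.5 (n_1 = 3)
R_2 = 19 (n_2 = 3)
R_3 = 14 (n_3 = 3)
R_4 = 25.5 (n_4 = 3)
Step 3: H = 12/(N(N+1)) * sum(R_i^2/n_i) - 3(N+1)
     = 12/(12*13) * (19.5^2/3 + 19^2/3 + 14^2/3 + 25.5^2/3) - 3*13
     = 0.076923 * 529.167 - 39
     = 1.705128.
Step 4: Ties present; correction factor C = 1 - 12/(12^3 - 12) = 0.993007. Corrected H = 1.705128 / 0.993007 = 1.717136.
Step 5: Under H0, H ~ chi^2(3); p-value = 0.633131.
Step 6: alpha = 0.1. fail to reject H0.

H = 1.7171, df = 3, p = 0.633131, fail to reject H0.


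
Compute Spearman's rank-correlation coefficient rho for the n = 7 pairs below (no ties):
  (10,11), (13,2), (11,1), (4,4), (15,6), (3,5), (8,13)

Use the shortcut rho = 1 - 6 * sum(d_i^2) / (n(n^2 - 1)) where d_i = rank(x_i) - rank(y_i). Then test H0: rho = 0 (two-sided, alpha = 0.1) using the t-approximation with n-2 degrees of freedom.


Step 1: Rank x and y separately (midranks; no ties here).
rank(x): 10->4, 13->6, 11->5, 4->2, 15->7, 3->1, 8->3
rank(y): 11->6, 2->2, 1->1, 4->3, 6->5, 5->4, 13->7
Step 2: d_i = R_x(i) - R_y(i); compute d_i^2.
  (4-6)^2=4, (6-2)^2=16, (5-1)^2=16, (2-3)^2=1, (7-5)^2=4, (1-4)^2=9, (3-7)^2=16
sum(d^2) = 66.
Step 3: rho = 1 - 6*66 / (7*(7^2 - 1)) = 1 - 396/336 = -0.178571.
Step 4: Under H0, t = rho * sqrt((n-2)/(1-rho^2)) = -0.4058 ~ t(5).
Step 5: Two-sided p-value from the t-distribution with 5 df = 0.701658.
Step 6: alpha = 0.1. fail to reject H0.

rho = -0.1786, p = 0.701658, fail to reject H0 at alpha = 0.1.


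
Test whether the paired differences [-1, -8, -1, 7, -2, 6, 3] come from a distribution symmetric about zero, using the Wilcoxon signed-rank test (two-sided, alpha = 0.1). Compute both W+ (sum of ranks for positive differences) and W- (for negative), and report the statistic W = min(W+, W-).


Step 1: Drop any zero differences (none here) and take |d_i|.
|d| = [1, 8, 1, 7, 2, 6, 3]
Step 2: Midrank |d_i| (ties get averaged ranks).
ranks: |1|->1.5, |8|->7, |1|->1.5, |7|->6, |2|->3, |6|->5, |3|->4
Step 3: Attach original signs; sum ranks with positive sign and with negative sign.
W+ = 6 + 5 + 4 = 15
W- = 1.5 + 7 + 1.5 + 3 = 13
(Check: W+ + W- = 28 should equal n(n+1)/2 = 28.)
Step 4: Test statistic W = min(W+, W-) = 13.
Step 5: Ties in |d|, so use the tie-corrected normal approximation.
        E[W] = n(n+1)/4 = 7*8/4 = 14.
        Tie groups: |d|=1 (t=2); sum(t^3 - t) = 6.
        Var[W] = n(n+1)(2n+1)/24 - sum(t^3-t)/48 = 840/24 - 6/48 = 34.875.
        z = (W - E[W]) / sqrt(Var[W]) = (13 - 14) / 5.9055 = -0.1693.
        Two-sided p = 2*Phi(z) = 0.865534.
Step 6: alpha = 0.1. fail to reject H0.

W+ = 15, W- = 13, W = min = 13, p = 0.865534, fail to reject H0.


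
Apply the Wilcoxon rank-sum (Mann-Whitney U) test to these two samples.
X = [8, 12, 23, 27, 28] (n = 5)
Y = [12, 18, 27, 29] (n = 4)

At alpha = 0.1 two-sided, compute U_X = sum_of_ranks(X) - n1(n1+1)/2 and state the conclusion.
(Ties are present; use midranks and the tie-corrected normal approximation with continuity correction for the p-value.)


Step 1: Combine and sort all 9 observations; assign midranks.
sorted (value, group): (8,X), (12,X), (12,Y), (18,Y), (23,X), (27,X), (27,Y), (28,X), (29,Y)
ranks: 8->1, 12->2.5, 12->2.5, 18->4, 23->5, 27->6.5, 27->6.5, 28->8, 29->9
Step 2: Rank sum for X: R1 = 1 + 2.5 + 5 + 6.5 + 8 = 23.
Step 3: U_X = R1 - n1(n1+1)/2 = 23 - 5*6/2 = 23 - 15 = 8.
       U_Y = n1*n2 - U_X = 20 - 8 = 12.
Step 4: Ties are present, so use the tie-corrected normal approximation (with continuity correction) for the p-value.
Step 5: p-value = 0.710992; compare to alpha = 0.1. fail to reject H0.

U_X = 8, p = 0.710992, fail to reject H0 at alpha = 0.1.
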